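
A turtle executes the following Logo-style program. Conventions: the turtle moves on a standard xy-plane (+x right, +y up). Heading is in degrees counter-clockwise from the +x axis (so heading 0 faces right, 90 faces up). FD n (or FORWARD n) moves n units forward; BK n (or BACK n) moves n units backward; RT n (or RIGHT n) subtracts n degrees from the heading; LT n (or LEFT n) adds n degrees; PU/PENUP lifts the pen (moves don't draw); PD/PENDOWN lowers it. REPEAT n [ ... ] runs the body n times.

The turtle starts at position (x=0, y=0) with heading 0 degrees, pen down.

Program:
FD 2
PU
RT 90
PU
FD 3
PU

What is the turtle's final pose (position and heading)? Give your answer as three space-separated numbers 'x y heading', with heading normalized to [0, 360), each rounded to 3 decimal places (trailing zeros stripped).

Executing turtle program step by step:
Start: pos=(0,0), heading=0, pen down
FD 2: (0,0) -> (2,0) [heading=0, draw]
PU: pen up
RT 90: heading 0 -> 270
PU: pen up
FD 3: (2,0) -> (2,-3) [heading=270, move]
PU: pen up
Final: pos=(2,-3), heading=270, 1 segment(s) drawn

Answer: 2 -3 270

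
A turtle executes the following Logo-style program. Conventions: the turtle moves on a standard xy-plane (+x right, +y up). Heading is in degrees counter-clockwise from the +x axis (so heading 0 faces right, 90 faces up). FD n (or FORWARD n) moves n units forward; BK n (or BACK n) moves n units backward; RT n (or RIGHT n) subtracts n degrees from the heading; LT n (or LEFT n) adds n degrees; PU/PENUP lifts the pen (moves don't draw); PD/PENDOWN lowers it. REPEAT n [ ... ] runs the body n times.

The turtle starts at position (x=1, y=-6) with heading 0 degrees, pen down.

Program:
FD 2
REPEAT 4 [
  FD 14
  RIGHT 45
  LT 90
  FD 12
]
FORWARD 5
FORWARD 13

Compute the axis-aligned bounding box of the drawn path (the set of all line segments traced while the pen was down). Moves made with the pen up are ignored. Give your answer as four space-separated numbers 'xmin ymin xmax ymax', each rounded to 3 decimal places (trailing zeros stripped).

Executing turtle program step by step:
Start: pos=(1,-6), heading=0, pen down
FD 2: (1,-6) -> (3,-6) [heading=0, draw]
REPEAT 4 [
  -- iteration 1/4 --
  FD 14: (3,-6) -> (17,-6) [heading=0, draw]
  RT 45: heading 0 -> 315
  LT 90: heading 315 -> 45
  FD 12: (17,-6) -> (25.485,2.485) [heading=45, draw]
  -- iteration 2/4 --
  FD 14: (25.485,2.485) -> (35.385,12.385) [heading=45, draw]
  RT 45: heading 45 -> 0
  LT 90: heading 0 -> 90
  FD 12: (35.385,12.385) -> (35.385,24.385) [heading=90, draw]
  -- iteration 3/4 --
  FD 14: (35.385,24.385) -> (35.385,38.385) [heading=90, draw]
  RT 45: heading 90 -> 45
  LT 90: heading 45 -> 135
  FD 12: (35.385,38.385) -> (26.899,46.87) [heading=135, draw]
  -- iteration 4/4 --
  FD 14: (26.899,46.87) -> (17,56.77) [heading=135, draw]
  RT 45: heading 135 -> 90
  LT 90: heading 90 -> 180
  FD 12: (17,56.77) -> (5,56.77) [heading=180, draw]
]
FD 5: (5,56.77) -> (0,56.77) [heading=180, draw]
FD 13: (0,56.77) -> (-13,56.77) [heading=180, draw]
Final: pos=(-13,56.77), heading=180, 11 segment(s) drawn

Segment endpoints: x in {-13, 0, 1, 3, 5, 17, 17, 25.485, 26.899, 35.385}, y in {-6, 2.485, 12.385, 24.385, 38.385, 46.87, 56.77}
xmin=-13, ymin=-6, xmax=35.385, ymax=56.77

Answer: -13 -6 35.385 56.77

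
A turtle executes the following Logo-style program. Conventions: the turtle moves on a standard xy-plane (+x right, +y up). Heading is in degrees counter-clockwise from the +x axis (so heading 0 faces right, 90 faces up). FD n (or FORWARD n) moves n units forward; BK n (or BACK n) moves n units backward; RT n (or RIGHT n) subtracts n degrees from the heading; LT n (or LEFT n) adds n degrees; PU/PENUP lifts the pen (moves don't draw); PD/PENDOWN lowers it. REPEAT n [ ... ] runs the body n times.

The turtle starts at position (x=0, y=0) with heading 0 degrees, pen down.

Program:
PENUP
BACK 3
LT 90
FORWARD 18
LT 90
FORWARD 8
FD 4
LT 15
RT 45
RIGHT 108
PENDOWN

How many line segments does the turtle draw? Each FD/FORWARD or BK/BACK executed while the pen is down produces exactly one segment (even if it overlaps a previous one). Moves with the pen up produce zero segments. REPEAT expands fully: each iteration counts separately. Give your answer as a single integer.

Answer: 0

Derivation:
Executing turtle program step by step:
Start: pos=(0,0), heading=0, pen down
PU: pen up
BK 3: (0,0) -> (-3,0) [heading=0, move]
LT 90: heading 0 -> 90
FD 18: (-3,0) -> (-3,18) [heading=90, move]
LT 90: heading 90 -> 180
FD 8: (-3,18) -> (-11,18) [heading=180, move]
FD 4: (-11,18) -> (-15,18) [heading=180, move]
LT 15: heading 180 -> 195
RT 45: heading 195 -> 150
RT 108: heading 150 -> 42
PD: pen down
Final: pos=(-15,18), heading=42, 0 segment(s) drawn
Segments drawn: 0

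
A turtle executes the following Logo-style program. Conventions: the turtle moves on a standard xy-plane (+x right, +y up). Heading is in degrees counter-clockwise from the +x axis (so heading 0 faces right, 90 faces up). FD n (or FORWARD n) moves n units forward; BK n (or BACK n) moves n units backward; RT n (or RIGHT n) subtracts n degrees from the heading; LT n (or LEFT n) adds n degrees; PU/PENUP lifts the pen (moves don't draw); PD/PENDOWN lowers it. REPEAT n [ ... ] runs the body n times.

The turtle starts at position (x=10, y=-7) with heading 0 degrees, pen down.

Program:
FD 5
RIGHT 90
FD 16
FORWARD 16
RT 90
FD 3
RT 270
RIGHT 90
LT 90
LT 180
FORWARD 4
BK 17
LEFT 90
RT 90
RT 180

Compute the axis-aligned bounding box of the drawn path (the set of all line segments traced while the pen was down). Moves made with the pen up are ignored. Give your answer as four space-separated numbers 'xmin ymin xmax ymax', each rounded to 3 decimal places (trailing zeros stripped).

Answer: 10 -52 15 -7

Derivation:
Executing turtle program step by step:
Start: pos=(10,-7), heading=0, pen down
FD 5: (10,-7) -> (15,-7) [heading=0, draw]
RT 90: heading 0 -> 270
FD 16: (15,-7) -> (15,-23) [heading=270, draw]
FD 16: (15,-23) -> (15,-39) [heading=270, draw]
RT 90: heading 270 -> 180
FD 3: (15,-39) -> (12,-39) [heading=180, draw]
RT 270: heading 180 -> 270
RT 90: heading 270 -> 180
LT 90: heading 180 -> 270
LT 180: heading 270 -> 90
FD 4: (12,-39) -> (12,-35) [heading=90, draw]
BK 17: (12,-35) -> (12,-52) [heading=90, draw]
LT 90: heading 90 -> 180
RT 90: heading 180 -> 90
RT 180: heading 90 -> 270
Final: pos=(12,-52), heading=270, 6 segment(s) drawn

Segment endpoints: x in {10, 12, 12, 15, 15, 15}, y in {-52, -39, -35, -23, -7}
xmin=10, ymin=-52, xmax=15, ymax=-7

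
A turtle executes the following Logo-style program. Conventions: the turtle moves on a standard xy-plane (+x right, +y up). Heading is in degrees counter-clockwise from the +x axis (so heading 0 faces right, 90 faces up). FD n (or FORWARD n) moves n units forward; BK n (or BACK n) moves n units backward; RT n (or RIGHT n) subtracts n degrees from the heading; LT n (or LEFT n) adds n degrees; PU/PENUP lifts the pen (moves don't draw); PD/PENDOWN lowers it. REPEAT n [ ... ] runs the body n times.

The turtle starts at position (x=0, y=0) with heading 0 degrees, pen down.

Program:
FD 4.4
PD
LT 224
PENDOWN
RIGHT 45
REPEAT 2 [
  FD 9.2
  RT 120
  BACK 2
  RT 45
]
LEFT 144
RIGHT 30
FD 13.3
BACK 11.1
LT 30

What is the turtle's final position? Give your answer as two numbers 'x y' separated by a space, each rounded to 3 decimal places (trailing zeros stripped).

Executing turtle program step by step:
Start: pos=(0,0), heading=0, pen down
FD 4.4: (0,0) -> (4.4,0) [heading=0, draw]
PD: pen down
LT 224: heading 0 -> 224
PD: pen down
RT 45: heading 224 -> 179
REPEAT 2 [
  -- iteration 1/2 --
  FD 9.2: (4.4,0) -> (-4.799,0.161) [heading=179, draw]
  RT 120: heading 179 -> 59
  BK 2: (-4.799,0.161) -> (-5.829,-1.554) [heading=59, draw]
  RT 45: heading 59 -> 14
  -- iteration 2/2 --
  FD 9.2: (-5.829,-1.554) -> (3.098,0.672) [heading=14, draw]
  RT 120: heading 14 -> 254
  BK 2: (3.098,0.672) -> (3.649,2.594) [heading=254, draw]
  RT 45: heading 254 -> 209
]
LT 144: heading 209 -> 353
RT 30: heading 353 -> 323
FD 13.3: (3.649,2.594) -> (14.271,-5.41) [heading=323, draw]
BK 11.1: (14.271,-5.41) -> (5.406,1.27) [heading=323, draw]
LT 30: heading 323 -> 353
Final: pos=(5.406,1.27), heading=353, 7 segment(s) drawn

Answer: 5.406 1.27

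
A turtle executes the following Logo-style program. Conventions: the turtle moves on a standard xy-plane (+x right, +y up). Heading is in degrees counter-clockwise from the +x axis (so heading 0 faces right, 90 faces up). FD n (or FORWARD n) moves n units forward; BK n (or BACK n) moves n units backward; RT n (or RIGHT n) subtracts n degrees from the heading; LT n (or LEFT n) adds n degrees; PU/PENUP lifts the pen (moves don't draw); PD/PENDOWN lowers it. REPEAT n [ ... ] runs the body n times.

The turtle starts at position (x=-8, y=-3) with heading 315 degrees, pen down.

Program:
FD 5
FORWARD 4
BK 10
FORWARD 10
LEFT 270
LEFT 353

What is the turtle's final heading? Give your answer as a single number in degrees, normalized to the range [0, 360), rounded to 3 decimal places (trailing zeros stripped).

Answer: 218

Derivation:
Executing turtle program step by step:
Start: pos=(-8,-3), heading=315, pen down
FD 5: (-8,-3) -> (-4.464,-6.536) [heading=315, draw]
FD 4: (-4.464,-6.536) -> (-1.636,-9.364) [heading=315, draw]
BK 10: (-1.636,-9.364) -> (-8.707,-2.293) [heading=315, draw]
FD 10: (-8.707,-2.293) -> (-1.636,-9.364) [heading=315, draw]
LT 270: heading 315 -> 225
LT 353: heading 225 -> 218
Final: pos=(-1.636,-9.364), heading=218, 4 segment(s) drawn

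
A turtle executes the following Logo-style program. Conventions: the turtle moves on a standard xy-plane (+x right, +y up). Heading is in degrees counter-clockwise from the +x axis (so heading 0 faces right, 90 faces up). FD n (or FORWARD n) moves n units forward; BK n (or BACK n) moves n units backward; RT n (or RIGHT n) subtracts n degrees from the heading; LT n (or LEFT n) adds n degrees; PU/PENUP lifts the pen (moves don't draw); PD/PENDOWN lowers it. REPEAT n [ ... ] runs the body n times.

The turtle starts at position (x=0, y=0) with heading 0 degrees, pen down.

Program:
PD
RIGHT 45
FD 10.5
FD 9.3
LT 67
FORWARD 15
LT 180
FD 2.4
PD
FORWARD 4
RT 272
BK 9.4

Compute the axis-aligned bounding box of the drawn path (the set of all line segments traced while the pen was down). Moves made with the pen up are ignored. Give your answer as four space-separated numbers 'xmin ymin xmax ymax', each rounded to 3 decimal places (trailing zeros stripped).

Executing turtle program step by step:
Start: pos=(0,0), heading=0, pen down
PD: pen down
RT 45: heading 0 -> 315
FD 10.5: (0,0) -> (7.425,-7.425) [heading=315, draw]
FD 9.3: (7.425,-7.425) -> (14.001,-14.001) [heading=315, draw]
LT 67: heading 315 -> 22
FD 15: (14.001,-14.001) -> (27.908,-8.382) [heading=22, draw]
LT 180: heading 22 -> 202
FD 2.4: (27.908,-8.382) -> (25.683,-9.281) [heading=202, draw]
PD: pen down
FD 4: (25.683,-9.281) -> (21.974,-10.779) [heading=202, draw]
RT 272: heading 202 -> 290
BK 9.4: (21.974,-10.779) -> (18.76,-1.946) [heading=290, draw]
Final: pos=(18.76,-1.946), heading=290, 6 segment(s) drawn

Segment endpoints: x in {0, 7.425, 14.001, 18.76, 21.974, 25.683, 27.908}, y in {-14.001, -10.779, -9.281, -8.382, -7.425, -1.946, 0}
xmin=0, ymin=-14.001, xmax=27.908, ymax=0

Answer: 0 -14.001 27.908 0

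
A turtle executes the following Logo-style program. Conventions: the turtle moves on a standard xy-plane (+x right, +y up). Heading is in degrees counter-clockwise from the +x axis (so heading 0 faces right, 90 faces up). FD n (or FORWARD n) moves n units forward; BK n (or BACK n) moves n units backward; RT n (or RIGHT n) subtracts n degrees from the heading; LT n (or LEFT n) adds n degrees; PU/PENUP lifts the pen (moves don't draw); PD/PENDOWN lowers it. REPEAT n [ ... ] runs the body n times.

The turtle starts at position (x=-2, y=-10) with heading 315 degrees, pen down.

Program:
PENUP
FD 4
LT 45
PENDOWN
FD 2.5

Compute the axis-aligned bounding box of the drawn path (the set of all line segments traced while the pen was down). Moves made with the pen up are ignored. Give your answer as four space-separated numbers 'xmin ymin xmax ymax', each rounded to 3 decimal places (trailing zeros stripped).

Executing turtle program step by step:
Start: pos=(-2,-10), heading=315, pen down
PU: pen up
FD 4: (-2,-10) -> (0.828,-12.828) [heading=315, move]
LT 45: heading 315 -> 0
PD: pen down
FD 2.5: (0.828,-12.828) -> (3.328,-12.828) [heading=0, draw]
Final: pos=(3.328,-12.828), heading=0, 1 segment(s) drawn

Segment endpoints: x in {0.828, 3.328}, y in {-12.828}
xmin=0.828, ymin=-12.828, xmax=3.328, ymax=-12.828

Answer: 0.828 -12.828 3.328 -12.828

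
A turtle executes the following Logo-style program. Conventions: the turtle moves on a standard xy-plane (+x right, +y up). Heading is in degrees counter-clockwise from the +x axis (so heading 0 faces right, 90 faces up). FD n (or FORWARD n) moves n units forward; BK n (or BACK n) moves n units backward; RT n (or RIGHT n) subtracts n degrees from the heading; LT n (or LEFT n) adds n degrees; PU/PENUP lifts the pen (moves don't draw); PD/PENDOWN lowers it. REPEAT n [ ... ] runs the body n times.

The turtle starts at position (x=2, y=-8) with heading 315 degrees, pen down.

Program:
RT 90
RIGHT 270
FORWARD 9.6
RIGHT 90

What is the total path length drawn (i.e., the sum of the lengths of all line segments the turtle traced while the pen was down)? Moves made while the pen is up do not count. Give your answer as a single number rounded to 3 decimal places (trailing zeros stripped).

Executing turtle program step by step:
Start: pos=(2,-8), heading=315, pen down
RT 90: heading 315 -> 225
RT 270: heading 225 -> 315
FD 9.6: (2,-8) -> (8.788,-14.788) [heading=315, draw]
RT 90: heading 315 -> 225
Final: pos=(8.788,-14.788), heading=225, 1 segment(s) drawn

Segment lengths:
  seg 1: (2,-8) -> (8.788,-14.788), length = 9.6
Total = 9.6

Answer: 9.6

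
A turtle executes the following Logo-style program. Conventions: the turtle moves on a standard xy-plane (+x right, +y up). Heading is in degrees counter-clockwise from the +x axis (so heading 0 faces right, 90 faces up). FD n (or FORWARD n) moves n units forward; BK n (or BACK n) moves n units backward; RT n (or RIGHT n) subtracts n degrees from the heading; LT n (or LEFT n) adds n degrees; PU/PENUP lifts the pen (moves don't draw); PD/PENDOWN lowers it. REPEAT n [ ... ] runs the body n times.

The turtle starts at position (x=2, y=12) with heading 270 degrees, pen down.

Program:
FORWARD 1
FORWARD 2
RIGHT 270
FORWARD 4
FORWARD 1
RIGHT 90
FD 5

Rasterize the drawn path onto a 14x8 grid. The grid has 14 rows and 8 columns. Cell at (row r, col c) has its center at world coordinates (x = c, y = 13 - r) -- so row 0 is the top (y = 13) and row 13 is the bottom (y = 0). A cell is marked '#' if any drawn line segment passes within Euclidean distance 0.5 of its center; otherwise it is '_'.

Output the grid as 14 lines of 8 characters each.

Segment 0: (2,12) -> (2,11)
Segment 1: (2,11) -> (2,9)
Segment 2: (2,9) -> (6,9)
Segment 3: (6,9) -> (7,9)
Segment 4: (7,9) -> (7,4)

Answer: ________
__#_____
__#_____
__#_____
__######
_______#
_______#
_______#
_______#
_______#
________
________
________
________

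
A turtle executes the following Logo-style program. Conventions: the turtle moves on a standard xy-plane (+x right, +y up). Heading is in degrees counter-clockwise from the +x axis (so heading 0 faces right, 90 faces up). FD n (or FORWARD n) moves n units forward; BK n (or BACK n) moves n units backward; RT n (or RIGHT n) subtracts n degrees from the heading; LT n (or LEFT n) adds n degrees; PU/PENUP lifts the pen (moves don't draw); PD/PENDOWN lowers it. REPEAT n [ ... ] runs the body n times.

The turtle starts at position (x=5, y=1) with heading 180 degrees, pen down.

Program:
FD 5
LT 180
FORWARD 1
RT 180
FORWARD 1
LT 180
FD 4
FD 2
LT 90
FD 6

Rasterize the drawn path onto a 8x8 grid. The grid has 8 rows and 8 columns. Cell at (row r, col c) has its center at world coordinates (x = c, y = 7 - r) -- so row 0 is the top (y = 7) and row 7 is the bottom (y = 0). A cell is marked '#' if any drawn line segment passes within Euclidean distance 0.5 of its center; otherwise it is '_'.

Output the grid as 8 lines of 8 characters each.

Segment 0: (5,1) -> (0,1)
Segment 1: (0,1) -> (1,1)
Segment 2: (1,1) -> (0,1)
Segment 3: (0,1) -> (4,1)
Segment 4: (4,1) -> (6,1)
Segment 5: (6,1) -> (6,7)

Answer: ______#_
______#_
______#_
______#_
______#_
______#_
#######_
________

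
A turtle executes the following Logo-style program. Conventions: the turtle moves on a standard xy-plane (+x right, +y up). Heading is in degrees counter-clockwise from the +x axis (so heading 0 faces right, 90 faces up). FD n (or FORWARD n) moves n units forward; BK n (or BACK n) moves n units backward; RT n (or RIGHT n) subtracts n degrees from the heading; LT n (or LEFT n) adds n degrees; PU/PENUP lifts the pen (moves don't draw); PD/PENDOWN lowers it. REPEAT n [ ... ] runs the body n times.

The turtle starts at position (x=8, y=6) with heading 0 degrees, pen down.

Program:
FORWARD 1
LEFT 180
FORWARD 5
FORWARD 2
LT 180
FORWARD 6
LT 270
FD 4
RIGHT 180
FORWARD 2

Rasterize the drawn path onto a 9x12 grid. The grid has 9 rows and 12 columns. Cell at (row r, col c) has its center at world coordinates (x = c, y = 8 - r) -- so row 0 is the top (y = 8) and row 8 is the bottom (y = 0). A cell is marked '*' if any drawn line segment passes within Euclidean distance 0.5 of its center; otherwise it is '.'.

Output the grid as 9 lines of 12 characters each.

Answer: ............
............
..********..
........*...
........*...
........*...
........*...
............
............

Derivation:
Segment 0: (8,6) -> (9,6)
Segment 1: (9,6) -> (4,6)
Segment 2: (4,6) -> (2,6)
Segment 3: (2,6) -> (8,6)
Segment 4: (8,6) -> (8,2)
Segment 5: (8,2) -> (8,4)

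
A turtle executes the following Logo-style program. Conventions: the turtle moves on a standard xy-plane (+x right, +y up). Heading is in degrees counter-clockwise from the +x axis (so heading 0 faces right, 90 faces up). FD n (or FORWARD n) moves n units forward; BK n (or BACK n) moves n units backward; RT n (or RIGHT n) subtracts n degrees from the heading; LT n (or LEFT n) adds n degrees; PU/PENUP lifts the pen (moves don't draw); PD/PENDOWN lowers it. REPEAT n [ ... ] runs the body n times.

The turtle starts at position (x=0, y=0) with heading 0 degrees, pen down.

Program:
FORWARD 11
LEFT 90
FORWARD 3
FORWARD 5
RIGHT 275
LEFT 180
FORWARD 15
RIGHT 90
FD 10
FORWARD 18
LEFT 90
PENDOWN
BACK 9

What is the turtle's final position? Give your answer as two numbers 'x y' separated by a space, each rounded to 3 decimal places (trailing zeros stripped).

Answer: 14.537 -20.416

Derivation:
Executing turtle program step by step:
Start: pos=(0,0), heading=0, pen down
FD 11: (0,0) -> (11,0) [heading=0, draw]
LT 90: heading 0 -> 90
FD 3: (11,0) -> (11,3) [heading=90, draw]
FD 5: (11,3) -> (11,8) [heading=90, draw]
RT 275: heading 90 -> 175
LT 180: heading 175 -> 355
FD 15: (11,8) -> (25.943,6.693) [heading=355, draw]
RT 90: heading 355 -> 265
FD 10: (25.943,6.693) -> (25.071,-3.269) [heading=265, draw]
FD 18: (25.071,-3.269) -> (23.503,-21.201) [heading=265, draw]
LT 90: heading 265 -> 355
PD: pen down
BK 9: (23.503,-21.201) -> (14.537,-20.416) [heading=355, draw]
Final: pos=(14.537,-20.416), heading=355, 7 segment(s) drawn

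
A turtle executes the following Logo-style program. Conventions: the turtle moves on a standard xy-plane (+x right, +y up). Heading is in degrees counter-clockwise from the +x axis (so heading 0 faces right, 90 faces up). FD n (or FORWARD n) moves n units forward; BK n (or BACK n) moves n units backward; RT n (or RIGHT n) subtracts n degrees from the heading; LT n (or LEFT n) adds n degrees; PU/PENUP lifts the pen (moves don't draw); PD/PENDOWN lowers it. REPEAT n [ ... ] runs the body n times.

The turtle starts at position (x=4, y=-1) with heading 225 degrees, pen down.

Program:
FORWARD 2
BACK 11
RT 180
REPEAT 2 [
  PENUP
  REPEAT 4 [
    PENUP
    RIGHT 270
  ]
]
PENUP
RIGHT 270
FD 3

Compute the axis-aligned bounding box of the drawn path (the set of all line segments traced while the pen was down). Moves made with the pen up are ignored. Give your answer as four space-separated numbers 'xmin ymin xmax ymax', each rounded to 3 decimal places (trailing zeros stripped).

Executing turtle program step by step:
Start: pos=(4,-1), heading=225, pen down
FD 2: (4,-1) -> (2.586,-2.414) [heading=225, draw]
BK 11: (2.586,-2.414) -> (10.364,5.364) [heading=225, draw]
RT 180: heading 225 -> 45
REPEAT 2 [
  -- iteration 1/2 --
  PU: pen up
  REPEAT 4 [
    -- iteration 1/4 --
    PU: pen up
    RT 270: heading 45 -> 135
    -- iteration 2/4 --
    PU: pen up
    RT 270: heading 135 -> 225
    -- iteration 3/4 --
    PU: pen up
    RT 270: heading 225 -> 315
    -- iteration 4/4 --
    PU: pen up
    RT 270: heading 315 -> 45
  ]
  -- iteration 2/2 --
  PU: pen up
  REPEAT 4 [
    -- iteration 1/4 --
    PU: pen up
    RT 270: heading 45 -> 135
    -- iteration 2/4 --
    PU: pen up
    RT 270: heading 135 -> 225
    -- iteration 3/4 --
    PU: pen up
    RT 270: heading 225 -> 315
    -- iteration 4/4 --
    PU: pen up
    RT 270: heading 315 -> 45
  ]
]
PU: pen up
RT 270: heading 45 -> 135
FD 3: (10.364,5.364) -> (8.243,7.485) [heading=135, move]
Final: pos=(8.243,7.485), heading=135, 2 segment(s) drawn

Segment endpoints: x in {2.586, 4, 10.364}, y in {-2.414, -1, 5.364}
xmin=2.586, ymin=-2.414, xmax=10.364, ymax=5.364

Answer: 2.586 -2.414 10.364 5.364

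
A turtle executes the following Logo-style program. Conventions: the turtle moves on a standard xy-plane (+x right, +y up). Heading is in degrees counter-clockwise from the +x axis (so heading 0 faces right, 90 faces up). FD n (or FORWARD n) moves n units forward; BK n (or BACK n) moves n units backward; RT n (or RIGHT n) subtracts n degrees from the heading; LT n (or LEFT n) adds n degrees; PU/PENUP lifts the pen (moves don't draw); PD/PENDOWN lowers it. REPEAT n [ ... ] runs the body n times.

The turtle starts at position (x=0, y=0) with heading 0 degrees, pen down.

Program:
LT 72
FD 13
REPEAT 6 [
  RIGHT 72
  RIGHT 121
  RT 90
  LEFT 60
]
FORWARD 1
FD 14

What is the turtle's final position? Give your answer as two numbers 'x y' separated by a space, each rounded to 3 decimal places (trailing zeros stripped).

Answer: -10.901 13.932

Derivation:
Executing turtle program step by step:
Start: pos=(0,0), heading=0, pen down
LT 72: heading 0 -> 72
FD 13: (0,0) -> (4.017,12.364) [heading=72, draw]
REPEAT 6 [
  -- iteration 1/6 --
  RT 72: heading 72 -> 0
  RT 121: heading 0 -> 239
  RT 90: heading 239 -> 149
  LT 60: heading 149 -> 209
  -- iteration 2/6 --
  RT 72: heading 209 -> 137
  RT 121: heading 137 -> 16
  RT 90: heading 16 -> 286
  LT 60: heading 286 -> 346
  -- iteration 3/6 --
  RT 72: heading 346 -> 274
  RT 121: heading 274 -> 153
  RT 90: heading 153 -> 63
  LT 60: heading 63 -> 123
  -- iteration 4/6 --
  RT 72: heading 123 -> 51
  RT 121: heading 51 -> 290
  RT 90: heading 290 -> 200
  LT 60: heading 200 -> 260
  -- iteration 5/6 --
  RT 72: heading 260 -> 188
  RT 121: heading 188 -> 67
  RT 90: heading 67 -> 337
  LT 60: heading 337 -> 37
  -- iteration 6/6 --
  RT 72: heading 37 -> 325
  RT 121: heading 325 -> 204
  RT 90: heading 204 -> 114
  LT 60: heading 114 -> 174
]
FD 1: (4.017,12.364) -> (3.023,12.468) [heading=174, draw]
FD 14: (3.023,12.468) -> (-10.901,13.932) [heading=174, draw]
Final: pos=(-10.901,13.932), heading=174, 3 segment(s) drawn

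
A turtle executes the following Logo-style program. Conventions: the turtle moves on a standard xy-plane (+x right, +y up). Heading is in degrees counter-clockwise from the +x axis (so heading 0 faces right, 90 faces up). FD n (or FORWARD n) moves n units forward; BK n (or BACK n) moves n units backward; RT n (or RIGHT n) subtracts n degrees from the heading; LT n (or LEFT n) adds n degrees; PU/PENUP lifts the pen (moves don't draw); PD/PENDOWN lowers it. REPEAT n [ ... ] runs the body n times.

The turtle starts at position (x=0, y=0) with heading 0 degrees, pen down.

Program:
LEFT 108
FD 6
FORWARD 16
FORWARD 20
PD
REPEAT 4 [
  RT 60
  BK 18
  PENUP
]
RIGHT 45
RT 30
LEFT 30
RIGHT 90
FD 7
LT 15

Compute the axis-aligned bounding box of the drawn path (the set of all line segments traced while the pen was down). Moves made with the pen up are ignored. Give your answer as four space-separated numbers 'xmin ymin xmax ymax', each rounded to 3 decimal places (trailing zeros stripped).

Executing turtle program step by step:
Start: pos=(0,0), heading=0, pen down
LT 108: heading 0 -> 108
FD 6: (0,0) -> (-1.854,5.706) [heading=108, draw]
FD 16: (-1.854,5.706) -> (-6.798,20.923) [heading=108, draw]
FD 20: (-6.798,20.923) -> (-12.979,39.944) [heading=108, draw]
PD: pen down
REPEAT 4 [
  -- iteration 1/4 --
  RT 60: heading 108 -> 48
  BK 18: (-12.979,39.944) -> (-25.023,26.568) [heading=48, draw]
  PU: pen up
  -- iteration 2/4 --
  RT 60: heading 48 -> 348
  BK 18: (-25.023,26.568) -> (-42.63,30.31) [heading=348, move]
  PU: pen up
  -- iteration 3/4 --
  RT 60: heading 348 -> 288
  BK 18: (-42.63,30.31) -> (-48.192,47.429) [heading=288, move]
  PU: pen up
  -- iteration 4/4 --
  RT 60: heading 288 -> 228
  BK 18: (-48.192,47.429) -> (-36.148,60.806) [heading=228, move]
  PU: pen up
]
RT 45: heading 228 -> 183
RT 30: heading 183 -> 153
LT 30: heading 153 -> 183
RT 90: heading 183 -> 93
FD 7: (-36.148,60.806) -> (-36.514,67.796) [heading=93, move]
LT 15: heading 93 -> 108
Final: pos=(-36.514,67.796), heading=108, 4 segment(s) drawn

Segment endpoints: x in {-25.023, -12.979, -6.798, -1.854, 0}, y in {0, 5.706, 20.923, 26.568, 39.944}
xmin=-25.023, ymin=0, xmax=0, ymax=39.944

Answer: -25.023 0 0 39.944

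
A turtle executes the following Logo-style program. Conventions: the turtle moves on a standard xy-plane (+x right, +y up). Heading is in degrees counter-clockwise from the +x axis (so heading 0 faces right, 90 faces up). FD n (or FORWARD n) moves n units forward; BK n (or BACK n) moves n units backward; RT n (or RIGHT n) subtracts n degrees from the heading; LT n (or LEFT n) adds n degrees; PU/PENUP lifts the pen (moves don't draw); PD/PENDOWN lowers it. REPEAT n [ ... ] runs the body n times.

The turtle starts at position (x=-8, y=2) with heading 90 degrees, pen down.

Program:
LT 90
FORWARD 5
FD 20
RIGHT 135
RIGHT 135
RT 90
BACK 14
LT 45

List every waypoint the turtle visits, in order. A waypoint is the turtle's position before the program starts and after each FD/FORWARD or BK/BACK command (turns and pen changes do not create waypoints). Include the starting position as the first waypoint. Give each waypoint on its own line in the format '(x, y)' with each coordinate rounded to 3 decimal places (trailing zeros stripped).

Answer: (-8, 2)
(-13, 2)
(-33, 2)
(-19, 2)

Derivation:
Executing turtle program step by step:
Start: pos=(-8,2), heading=90, pen down
LT 90: heading 90 -> 180
FD 5: (-8,2) -> (-13,2) [heading=180, draw]
FD 20: (-13,2) -> (-33,2) [heading=180, draw]
RT 135: heading 180 -> 45
RT 135: heading 45 -> 270
RT 90: heading 270 -> 180
BK 14: (-33,2) -> (-19,2) [heading=180, draw]
LT 45: heading 180 -> 225
Final: pos=(-19,2), heading=225, 3 segment(s) drawn
Waypoints (4 total):
(-8, 2)
(-13, 2)
(-33, 2)
(-19, 2)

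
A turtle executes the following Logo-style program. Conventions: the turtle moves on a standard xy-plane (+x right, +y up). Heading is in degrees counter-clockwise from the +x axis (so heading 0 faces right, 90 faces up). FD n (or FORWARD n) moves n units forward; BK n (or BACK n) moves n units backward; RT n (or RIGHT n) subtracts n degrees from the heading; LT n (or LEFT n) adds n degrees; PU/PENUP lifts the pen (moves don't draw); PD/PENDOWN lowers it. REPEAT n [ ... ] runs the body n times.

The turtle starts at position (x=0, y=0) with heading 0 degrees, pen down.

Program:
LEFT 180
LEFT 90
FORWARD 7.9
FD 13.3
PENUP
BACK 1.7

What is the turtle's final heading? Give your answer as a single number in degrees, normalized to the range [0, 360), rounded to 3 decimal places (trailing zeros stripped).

Executing turtle program step by step:
Start: pos=(0,0), heading=0, pen down
LT 180: heading 0 -> 180
LT 90: heading 180 -> 270
FD 7.9: (0,0) -> (0,-7.9) [heading=270, draw]
FD 13.3: (0,-7.9) -> (0,-21.2) [heading=270, draw]
PU: pen up
BK 1.7: (0,-21.2) -> (0,-19.5) [heading=270, move]
Final: pos=(0,-19.5), heading=270, 2 segment(s) drawn

Answer: 270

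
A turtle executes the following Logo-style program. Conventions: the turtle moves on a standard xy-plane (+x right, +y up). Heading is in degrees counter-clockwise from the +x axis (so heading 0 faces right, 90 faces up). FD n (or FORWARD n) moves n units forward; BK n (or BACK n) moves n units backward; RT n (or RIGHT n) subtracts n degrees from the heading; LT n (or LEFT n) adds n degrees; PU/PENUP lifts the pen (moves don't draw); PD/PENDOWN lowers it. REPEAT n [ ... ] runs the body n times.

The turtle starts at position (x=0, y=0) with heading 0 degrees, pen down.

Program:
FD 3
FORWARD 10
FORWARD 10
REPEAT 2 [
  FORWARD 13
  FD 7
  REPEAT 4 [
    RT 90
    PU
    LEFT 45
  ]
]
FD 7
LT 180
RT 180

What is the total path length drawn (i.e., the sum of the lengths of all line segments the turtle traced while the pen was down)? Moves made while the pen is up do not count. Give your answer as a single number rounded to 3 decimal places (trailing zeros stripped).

Executing turtle program step by step:
Start: pos=(0,0), heading=0, pen down
FD 3: (0,0) -> (3,0) [heading=0, draw]
FD 10: (3,0) -> (13,0) [heading=0, draw]
FD 10: (13,0) -> (23,0) [heading=0, draw]
REPEAT 2 [
  -- iteration 1/2 --
  FD 13: (23,0) -> (36,0) [heading=0, draw]
  FD 7: (36,0) -> (43,0) [heading=0, draw]
  REPEAT 4 [
    -- iteration 1/4 --
    RT 90: heading 0 -> 270
    PU: pen up
    LT 45: heading 270 -> 315
    -- iteration 2/4 --
    RT 90: heading 315 -> 225
    PU: pen up
    LT 45: heading 225 -> 270
    -- iteration 3/4 --
    RT 90: heading 270 -> 180
    PU: pen up
    LT 45: heading 180 -> 225
    -- iteration 4/4 --
    RT 90: heading 225 -> 135
    PU: pen up
    LT 45: heading 135 -> 180
  ]
  -- iteration 2/2 --
  FD 13: (43,0) -> (30,0) [heading=180, move]
  FD 7: (30,0) -> (23,0) [heading=180, move]
  REPEAT 4 [
    -- iteration 1/4 --
    RT 90: heading 180 -> 90
    PU: pen up
    LT 45: heading 90 -> 135
    -- iteration 2/4 --
    RT 90: heading 135 -> 45
    PU: pen up
    LT 45: heading 45 -> 90
    -- iteration 3/4 --
    RT 90: heading 90 -> 0
    PU: pen up
    LT 45: heading 0 -> 45
    -- iteration 4/4 --
    RT 90: heading 45 -> 315
    PU: pen up
    LT 45: heading 315 -> 0
  ]
]
FD 7: (23,0) -> (30,0) [heading=0, move]
LT 180: heading 0 -> 180
RT 180: heading 180 -> 0
Final: pos=(30,0), heading=0, 5 segment(s) drawn

Segment lengths:
  seg 1: (0,0) -> (3,0), length = 3
  seg 2: (3,0) -> (13,0), length = 10
  seg 3: (13,0) -> (23,0), length = 10
  seg 4: (23,0) -> (36,0), length = 13
  seg 5: (36,0) -> (43,0), length = 7
Total = 43

Answer: 43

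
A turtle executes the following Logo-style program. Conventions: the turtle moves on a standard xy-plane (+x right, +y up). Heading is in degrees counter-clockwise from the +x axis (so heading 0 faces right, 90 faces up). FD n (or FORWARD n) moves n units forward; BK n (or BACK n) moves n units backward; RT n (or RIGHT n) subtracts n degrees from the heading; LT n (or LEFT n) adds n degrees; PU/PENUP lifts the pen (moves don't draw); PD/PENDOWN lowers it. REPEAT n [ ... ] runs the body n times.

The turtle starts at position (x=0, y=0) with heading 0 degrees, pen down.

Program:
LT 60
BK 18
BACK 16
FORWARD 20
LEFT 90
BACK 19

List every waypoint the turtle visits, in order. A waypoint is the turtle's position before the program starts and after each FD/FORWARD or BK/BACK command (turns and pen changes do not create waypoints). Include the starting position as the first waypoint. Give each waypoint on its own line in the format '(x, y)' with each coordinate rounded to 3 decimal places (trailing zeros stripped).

Answer: (0, 0)
(-9, -15.588)
(-17, -29.445)
(-7, -12.124)
(9.454, -21.624)

Derivation:
Executing turtle program step by step:
Start: pos=(0,0), heading=0, pen down
LT 60: heading 0 -> 60
BK 18: (0,0) -> (-9,-15.588) [heading=60, draw]
BK 16: (-9,-15.588) -> (-17,-29.445) [heading=60, draw]
FD 20: (-17,-29.445) -> (-7,-12.124) [heading=60, draw]
LT 90: heading 60 -> 150
BK 19: (-7,-12.124) -> (9.454,-21.624) [heading=150, draw]
Final: pos=(9.454,-21.624), heading=150, 4 segment(s) drawn
Waypoints (5 total):
(0, 0)
(-9, -15.588)
(-17, -29.445)
(-7, -12.124)
(9.454, -21.624)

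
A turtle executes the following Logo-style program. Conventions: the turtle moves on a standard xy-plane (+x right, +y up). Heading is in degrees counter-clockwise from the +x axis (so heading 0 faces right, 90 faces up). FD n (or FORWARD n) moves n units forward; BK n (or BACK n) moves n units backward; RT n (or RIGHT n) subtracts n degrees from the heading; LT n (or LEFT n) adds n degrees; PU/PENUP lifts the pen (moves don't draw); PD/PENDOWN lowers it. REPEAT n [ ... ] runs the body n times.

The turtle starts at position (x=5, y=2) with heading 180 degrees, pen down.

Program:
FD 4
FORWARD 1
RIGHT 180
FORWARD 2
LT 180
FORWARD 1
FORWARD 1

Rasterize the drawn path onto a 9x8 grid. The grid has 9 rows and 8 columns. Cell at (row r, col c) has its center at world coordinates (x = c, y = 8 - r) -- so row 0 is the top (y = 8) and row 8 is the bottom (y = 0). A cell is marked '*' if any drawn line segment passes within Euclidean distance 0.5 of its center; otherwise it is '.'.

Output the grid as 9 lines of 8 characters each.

Answer: ........
........
........
........
........
........
******..
........
........

Derivation:
Segment 0: (5,2) -> (1,2)
Segment 1: (1,2) -> (0,2)
Segment 2: (0,2) -> (2,2)
Segment 3: (2,2) -> (1,2)
Segment 4: (1,2) -> (0,2)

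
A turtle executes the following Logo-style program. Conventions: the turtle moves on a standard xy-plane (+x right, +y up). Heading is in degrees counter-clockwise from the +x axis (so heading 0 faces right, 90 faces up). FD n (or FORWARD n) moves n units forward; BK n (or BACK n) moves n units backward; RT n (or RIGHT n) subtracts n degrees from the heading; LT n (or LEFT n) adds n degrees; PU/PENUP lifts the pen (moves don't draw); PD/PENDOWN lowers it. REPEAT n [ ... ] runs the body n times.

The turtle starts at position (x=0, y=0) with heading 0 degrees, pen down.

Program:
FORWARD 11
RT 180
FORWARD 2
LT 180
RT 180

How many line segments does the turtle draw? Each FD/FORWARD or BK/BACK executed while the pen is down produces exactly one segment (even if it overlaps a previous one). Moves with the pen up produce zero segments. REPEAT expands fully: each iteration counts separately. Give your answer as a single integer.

Answer: 2

Derivation:
Executing turtle program step by step:
Start: pos=(0,0), heading=0, pen down
FD 11: (0,0) -> (11,0) [heading=0, draw]
RT 180: heading 0 -> 180
FD 2: (11,0) -> (9,0) [heading=180, draw]
LT 180: heading 180 -> 0
RT 180: heading 0 -> 180
Final: pos=(9,0), heading=180, 2 segment(s) drawn
Segments drawn: 2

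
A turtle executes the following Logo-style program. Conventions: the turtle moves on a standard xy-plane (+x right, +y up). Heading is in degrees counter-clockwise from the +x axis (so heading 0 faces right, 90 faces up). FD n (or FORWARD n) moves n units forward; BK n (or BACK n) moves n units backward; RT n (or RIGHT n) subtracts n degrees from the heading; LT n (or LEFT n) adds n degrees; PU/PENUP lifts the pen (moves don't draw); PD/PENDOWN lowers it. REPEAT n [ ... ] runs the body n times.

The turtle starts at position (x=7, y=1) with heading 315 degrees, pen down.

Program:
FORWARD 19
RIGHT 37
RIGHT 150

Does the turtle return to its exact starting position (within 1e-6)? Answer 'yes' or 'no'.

Answer: no

Derivation:
Executing turtle program step by step:
Start: pos=(7,1), heading=315, pen down
FD 19: (7,1) -> (20.435,-12.435) [heading=315, draw]
RT 37: heading 315 -> 278
RT 150: heading 278 -> 128
Final: pos=(20.435,-12.435), heading=128, 1 segment(s) drawn

Start position: (7, 1)
Final position: (20.435, -12.435)
Distance = 19; >= 1e-6 -> NOT closed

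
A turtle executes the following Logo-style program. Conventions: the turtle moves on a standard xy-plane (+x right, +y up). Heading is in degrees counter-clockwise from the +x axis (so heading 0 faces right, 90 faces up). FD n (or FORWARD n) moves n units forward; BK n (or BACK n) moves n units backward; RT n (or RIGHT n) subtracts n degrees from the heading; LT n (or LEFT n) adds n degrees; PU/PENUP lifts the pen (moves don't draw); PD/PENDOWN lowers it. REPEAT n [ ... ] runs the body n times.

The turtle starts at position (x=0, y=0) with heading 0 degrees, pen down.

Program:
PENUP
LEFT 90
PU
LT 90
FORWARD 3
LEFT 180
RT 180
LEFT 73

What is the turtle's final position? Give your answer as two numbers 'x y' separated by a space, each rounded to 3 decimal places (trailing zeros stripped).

Executing turtle program step by step:
Start: pos=(0,0), heading=0, pen down
PU: pen up
LT 90: heading 0 -> 90
PU: pen up
LT 90: heading 90 -> 180
FD 3: (0,0) -> (-3,0) [heading=180, move]
LT 180: heading 180 -> 0
RT 180: heading 0 -> 180
LT 73: heading 180 -> 253
Final: pos=(-3,0), heading=253, 0 segment(s) drawn

Answer: -3 0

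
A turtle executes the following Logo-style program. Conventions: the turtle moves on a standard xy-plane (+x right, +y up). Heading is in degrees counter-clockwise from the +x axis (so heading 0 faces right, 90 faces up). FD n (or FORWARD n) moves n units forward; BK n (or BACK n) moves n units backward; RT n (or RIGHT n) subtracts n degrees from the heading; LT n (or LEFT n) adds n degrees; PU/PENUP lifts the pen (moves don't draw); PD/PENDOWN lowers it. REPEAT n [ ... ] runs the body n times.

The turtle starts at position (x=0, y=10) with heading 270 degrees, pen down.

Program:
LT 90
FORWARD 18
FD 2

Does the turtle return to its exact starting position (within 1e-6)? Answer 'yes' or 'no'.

Executing turtle program step by step:
Start: pos=(0,10), heading=270, pen down
LT 90: heading 270 -> 0
FD 18: (0,10) -> (18,10) [heading=0, draw]
FD 2: (18,10) -> (20,10) [heading=0, draw]
Final: pos=(20,10), heading=0, 2 segment(s) drawn

Start position: (0, 10)
Final position: (20, 10)
Distance = 20; >= 1e-6 -> NOT closed

Answer: no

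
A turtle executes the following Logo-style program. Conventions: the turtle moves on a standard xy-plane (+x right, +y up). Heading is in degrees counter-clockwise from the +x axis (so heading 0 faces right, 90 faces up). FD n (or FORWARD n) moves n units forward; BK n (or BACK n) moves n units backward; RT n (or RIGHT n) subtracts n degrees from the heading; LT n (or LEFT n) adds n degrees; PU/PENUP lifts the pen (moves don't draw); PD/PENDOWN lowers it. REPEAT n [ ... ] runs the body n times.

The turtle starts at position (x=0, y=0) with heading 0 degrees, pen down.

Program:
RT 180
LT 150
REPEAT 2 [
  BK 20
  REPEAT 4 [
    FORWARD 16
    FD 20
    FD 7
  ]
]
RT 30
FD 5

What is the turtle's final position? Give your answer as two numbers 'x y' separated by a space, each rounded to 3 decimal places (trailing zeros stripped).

Executing turtle program step by step:
Start: pos=(0,0), heading=0, pen down
RT 180: heading 0 -> 180
LT 150: heading 180 -> 330
REPEAT 2 [
  -- iteration 1/2 --
  BK 20: (0,0) -> (-17.321,10) [heading=330, draw]
  REPEAT 4 [
    -- iteration 1/4 --
    FD 16: (-17.321,10) -> (-3.464,2) [heading=330, draw]
    FD 20: (-3.464,2) -> (13.856,-8) [heading=330, draw]
    FD 7: (13.856,-8) -> (19.919,-11.5) [heading=330, draw]
    -- iteration 2/4 --
    FD 16: (19.919,-11.5) -> (33.775,-19.5) [heading=330, draw]
    FD 20: (33.775,-19.5) -> (51.095,-29.5) [heading=330, draw]
    FD 7: (51.095,-29.5) -> (57.158,-33) [heading=330, draw]
    -- iteration 3/4 --
    FD 16: (57.158,-33) -> (71.014,-41) [heading=330, draw]
    FD 20: (71.014,-41) -> (88.335,-51) [heading=330, draw]
    FD 7: (88.335,-51) -> (94.397,-54.5) [heading=330, draw]
    -- iteration 4/4 --
    FD 16: (94.397,-54.5) -> (108.253,-62.5) [heading=330, draw]
    FD 20: (108.253,-62.5) -> (125.574,-72.5) [heading=330, draw]
    FD 7: (125.574,-72.5) -> (131.636,-76) [heading=330, draw]
  ]
  -- iteration 2/2 --
  BK 20: (131.636,-76) -> (114.315,-66) [heading=330, draw]
  REPEAT 4 [
    -- iteration 1/4 --
    FD 16: (114.315,-66) -> (128.172,-74) [heading=330, draw]
    FD 20: (128.172,-74) -> (145.492,-84) [heading=330, draw]
    FD 7: (145.492,-84) -> (151.554,-87.5) [heading=330, draw]
    -- iteration 2/4 --
    FD 16: (151.554,-87.5) -> (165.411,-95.5) [heading=330, draw]
    FD 20: (165.411,-95.5) -> (182.731,-105.5) [heading=330, draw]
    FD 7: (182.731,-105.5) -> (188.794,-109) [heading=330, draw]
    -- iteration 3/4 --
    FD 16: (188.794,-109) -> (202.65,-117) [heading=330, draw]
    FD 20: (202.65,-117) -> (219.97,-127) [heading=330, draw]
    FD 7: (219.97,-127) -> (226.033,-130.5) [heading=330, draw]
    -- iteration 4/4 --
    FD 16: (226.033,-130.5) -> (239.889,-138.5) [heading=330, draw]
    FD 20: (239.889,-138.5) -> (257.21,-148.5) [heading=330, draw]
    FD 7: (257.21,-148.5) -> (263.272,-152) [heading=330, draw]
  ]
]
RT 30: heading 330 -> 300
FD 5: (263.272,-152) -> (265.772,-156.33) [heading=300, draw]
Final: pos=(265.772,-156.33), heading=300, 27 segment(s) drawn

Answer: 265.772 -156.33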